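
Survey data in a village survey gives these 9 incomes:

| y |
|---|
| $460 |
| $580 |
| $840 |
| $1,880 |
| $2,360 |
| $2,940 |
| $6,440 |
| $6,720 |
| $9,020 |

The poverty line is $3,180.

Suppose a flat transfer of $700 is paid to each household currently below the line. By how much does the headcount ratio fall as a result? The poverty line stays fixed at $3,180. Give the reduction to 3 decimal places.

Before: below the line — $460, $580, $840, $1,880, $2,360, $2,940; headcount ratio = 0.66667.
After the $700 transfer: below the line — $1,160, $1,280, $1,540, $2,580, $3,060; headcount ratio = 0.55556.
Reduction = 0.66667 − 0.55556 = 0.111.

0.111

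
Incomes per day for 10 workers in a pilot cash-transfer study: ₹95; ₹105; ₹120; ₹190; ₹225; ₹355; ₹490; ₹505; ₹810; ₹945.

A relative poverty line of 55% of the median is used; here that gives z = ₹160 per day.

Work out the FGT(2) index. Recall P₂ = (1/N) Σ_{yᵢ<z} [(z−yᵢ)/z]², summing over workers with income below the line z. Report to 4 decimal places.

Below z: ₹95, ₹105, ₹120 (q = 3 of N = 10).
Relative gaps: (160−95)/160 = 0.4062; (160−105)/160 = 0.3438; (160−120)/160 = 0.2500.
Squared: 0.1650; 0.1182; 0.0625.
Sum = 0.345703; P₂ = 0.345703 / 10 = 0.0346.

0.0346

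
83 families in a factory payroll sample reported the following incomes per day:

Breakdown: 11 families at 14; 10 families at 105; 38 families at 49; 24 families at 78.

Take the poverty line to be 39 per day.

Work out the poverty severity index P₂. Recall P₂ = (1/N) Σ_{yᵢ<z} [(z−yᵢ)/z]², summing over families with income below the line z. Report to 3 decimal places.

0.054

Incomes under z: 11×14 (q = 11 of N = 83).
Gap ratios (z−y)/z: (39−14)/39 = 0.6410 (×11).
Squared: 0.4109 (×11).
Sum = 4.520053; P₂ = 4.520053 / 83 = 0.054.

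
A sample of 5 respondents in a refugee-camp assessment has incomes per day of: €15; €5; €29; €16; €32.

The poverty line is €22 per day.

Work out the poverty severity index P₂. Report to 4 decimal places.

0.1545

Below the line: €5, €15, €16 (q = 3 of N = 5).
Gap ratios (z−y)/z: (22−5)/22 = 0.7727; (22−15)/22 = 0.3182; (22−16)/22 = 0.2727.
Squared: 0.5971; 0.1012; 0.0744.
Sum = 0.772727; P₂ = 0.772727 / 5 = 0.1545.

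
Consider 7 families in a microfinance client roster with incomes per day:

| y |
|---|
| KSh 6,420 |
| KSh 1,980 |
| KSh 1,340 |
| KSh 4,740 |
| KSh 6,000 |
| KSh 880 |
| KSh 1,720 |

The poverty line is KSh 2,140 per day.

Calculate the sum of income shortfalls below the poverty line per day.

Below the line: KSh 880, KSh 1,340, KSh 1,720, KSh 1,980 (q = 4 of N = 7).
Individual gaps: 2140−880 = 1260; 2140−1340 = 800; 2140−1720 = 420; 2140−1980 = 160.
Aggregate gap = KSh 2,640.

KSh 2,640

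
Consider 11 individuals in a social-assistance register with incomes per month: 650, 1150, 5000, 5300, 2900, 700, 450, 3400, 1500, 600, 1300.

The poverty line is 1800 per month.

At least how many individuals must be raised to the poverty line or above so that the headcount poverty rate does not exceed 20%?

Currently q = 7 of N = 11 are below the line (H = 0.636).
A headcount ratio of at most 20% allows at most ⌊0.20 × 11⌋ = 2 poor individuals.
So at least 7 − 2 = 5 must be lifted.

5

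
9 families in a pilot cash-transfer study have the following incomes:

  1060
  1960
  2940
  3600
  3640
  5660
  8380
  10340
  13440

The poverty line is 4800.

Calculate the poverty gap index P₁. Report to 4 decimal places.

Below z: 1060, 1960, 2940, 3600, 3640 (q = 5 of N = 9).
Normalized shortfalls: (4800−1060)/4800 = 0.7792; (4800−1960)/4800 = 0.5917; (4800−2940)/4800 = 0.3875; (4800−3600)/4800 = 0.2500; (4800−3640)/4800 = 0.2417.
Σ = 2.250000. Dividing by the full population N = 9 gives P₁ = 0.2500.

0.2500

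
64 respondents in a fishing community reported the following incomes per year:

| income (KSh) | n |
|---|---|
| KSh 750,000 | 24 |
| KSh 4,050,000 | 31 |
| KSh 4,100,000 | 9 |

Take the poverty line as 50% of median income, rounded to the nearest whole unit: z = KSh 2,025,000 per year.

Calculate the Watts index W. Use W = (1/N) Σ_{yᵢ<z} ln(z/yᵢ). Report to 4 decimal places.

Incomes under z: 24×KSh 750,000 (q = 24 of N = 64).
Log gaps: ln(2025000/750000) = 0.9933 (×24).
W = 23.838043 / 64 = 0.3725.

0.3725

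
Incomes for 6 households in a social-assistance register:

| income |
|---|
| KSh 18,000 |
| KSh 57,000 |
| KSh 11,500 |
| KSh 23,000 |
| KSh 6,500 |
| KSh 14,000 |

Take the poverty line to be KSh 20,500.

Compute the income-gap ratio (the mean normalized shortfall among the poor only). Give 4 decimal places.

0.3902

Below z: KSh 6,500, KSh 11,500, KSh 14,000, KSh 18,000 (q = 4 of N = 6).
Relative gaps: 0.6829, 0.4390, 0.3171, 0.1220; sum = 1.560976.
The income-gap ratio divides by q (the poor only): 1.560976 / 4 = 0.3902.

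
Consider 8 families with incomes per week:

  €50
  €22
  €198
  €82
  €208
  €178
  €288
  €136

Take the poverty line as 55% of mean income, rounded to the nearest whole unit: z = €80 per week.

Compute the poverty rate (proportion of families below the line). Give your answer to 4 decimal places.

2 of the 8 families have income below €80.
H = 2/8 = 0.2500.

0.2500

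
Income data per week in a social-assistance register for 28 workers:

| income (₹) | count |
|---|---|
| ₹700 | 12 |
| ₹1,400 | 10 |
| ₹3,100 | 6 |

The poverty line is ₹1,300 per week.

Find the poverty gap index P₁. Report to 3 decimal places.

Below z: 12×₹700 (q = 12 of N = 28).
Normalized shortfalls: (1300−700)/1300 = 0.4615 (×12).
Sum of shortfalls = 5.538462; P₁ averages over all N: 5.538462 / 28 = 0.198.

0.198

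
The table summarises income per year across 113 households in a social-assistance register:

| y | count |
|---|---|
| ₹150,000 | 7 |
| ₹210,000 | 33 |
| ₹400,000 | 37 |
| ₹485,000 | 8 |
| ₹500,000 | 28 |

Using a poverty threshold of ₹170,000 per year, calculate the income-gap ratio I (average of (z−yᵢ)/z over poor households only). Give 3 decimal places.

Incomes under z: 7×₹150,000 (q = 7 of N = 113).
Shortfall ratios (z−y)/z: 0.1176 (×7); sum = 0.823529.
The income-gap ratio divides by q (the poor only): 0.823529 / 7 = 0.118.

0.118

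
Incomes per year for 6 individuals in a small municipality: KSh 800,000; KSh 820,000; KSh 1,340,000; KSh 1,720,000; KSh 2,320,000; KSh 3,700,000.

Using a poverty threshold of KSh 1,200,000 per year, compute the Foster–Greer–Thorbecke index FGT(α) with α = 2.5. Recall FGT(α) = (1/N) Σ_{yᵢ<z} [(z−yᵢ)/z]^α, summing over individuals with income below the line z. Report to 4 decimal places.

Poor units: KSh 800,000, KSh 820,000 (q = 2 of N = 6).
Relative gaps: (1200000−800000)/1200000 = 0.3333; (1200000−820000)/1200000 = 0.3167.
Raised to α = 2.5: 0.06415; 0.05643.
Sum = 0.120579; FGT(2.5) = 0.120579 / 6 = 0.0201.

0.0201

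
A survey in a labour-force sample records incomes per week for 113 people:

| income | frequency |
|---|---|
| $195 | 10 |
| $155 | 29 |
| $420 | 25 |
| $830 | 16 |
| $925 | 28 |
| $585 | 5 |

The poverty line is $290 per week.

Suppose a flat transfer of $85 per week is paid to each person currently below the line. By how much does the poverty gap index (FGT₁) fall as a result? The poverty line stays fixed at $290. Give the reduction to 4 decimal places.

Before: below the line — 29×$155, 10×$195; poverty gap index (FGT₁) = 0.148459.
After the $85 transfer: below the line — 29×$240, 10×$280; poverty gap index (FGT₁) = 0.047299.
Reduction = 0.148459 − 0.047299 = 0.1012.

0.1012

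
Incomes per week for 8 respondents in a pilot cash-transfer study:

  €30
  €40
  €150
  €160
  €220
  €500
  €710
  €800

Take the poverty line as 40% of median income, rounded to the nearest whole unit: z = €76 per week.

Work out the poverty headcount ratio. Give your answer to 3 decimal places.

0.250

2 of the 8 respondents have income below €76.
H = 2/8 = 0.250.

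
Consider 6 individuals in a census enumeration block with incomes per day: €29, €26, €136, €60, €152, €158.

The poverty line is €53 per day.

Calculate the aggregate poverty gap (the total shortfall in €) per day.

Below z: €26, €29 (q = 2 of N = 6).
Individual gaps: 53−26 = 27; 53−29 = 24.
Aggregate gap = €51.

€51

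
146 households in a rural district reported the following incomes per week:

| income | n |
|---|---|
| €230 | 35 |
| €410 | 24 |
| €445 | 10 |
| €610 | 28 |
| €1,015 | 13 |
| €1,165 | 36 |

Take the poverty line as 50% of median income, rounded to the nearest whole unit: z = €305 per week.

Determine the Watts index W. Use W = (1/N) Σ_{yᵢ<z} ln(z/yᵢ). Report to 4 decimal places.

0.0677

Poor units: 35×€230 (q = 35 of N = 146).
ln(z/y) terms: ln(305/230) = 0.2822 (×35).
W = 9.878136 / 146 = 0.0677.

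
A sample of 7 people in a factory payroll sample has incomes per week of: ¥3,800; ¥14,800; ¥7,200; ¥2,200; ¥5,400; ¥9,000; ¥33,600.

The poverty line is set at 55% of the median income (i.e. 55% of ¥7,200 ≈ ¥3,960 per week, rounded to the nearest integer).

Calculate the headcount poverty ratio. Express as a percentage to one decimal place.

2 of the 7 people have income below ¥3,960.
H = 2/7 = 28.6%.

28.6%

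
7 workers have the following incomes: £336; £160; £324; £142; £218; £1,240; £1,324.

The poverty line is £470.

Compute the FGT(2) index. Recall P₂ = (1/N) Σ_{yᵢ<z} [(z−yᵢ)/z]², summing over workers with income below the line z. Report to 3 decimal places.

0.198

Below the line: £142, £160, £218, £324, £336 (q = 5 of N = 7).
Shortfall ratios: (470−142)/470 = 0.6979; (470−160)/470 = 0.6596; (470−218)/470 = 0.5362; (470−324)/470 = 0.3106; (470−336)/470 = 0.2851.
Squared: 0.4870; 0.4350; 0.2875; 0.0965; 0.0813.
Sum = 1.387325; P₂ = 1.387325 / 7 = 0.198.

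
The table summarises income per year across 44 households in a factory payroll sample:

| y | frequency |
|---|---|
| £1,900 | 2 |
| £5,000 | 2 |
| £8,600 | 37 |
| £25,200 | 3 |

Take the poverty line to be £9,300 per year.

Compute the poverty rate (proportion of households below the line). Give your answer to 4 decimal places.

41 of the 44 households have income below £9,300.
H = 41/44 = 0.9318.

0.9318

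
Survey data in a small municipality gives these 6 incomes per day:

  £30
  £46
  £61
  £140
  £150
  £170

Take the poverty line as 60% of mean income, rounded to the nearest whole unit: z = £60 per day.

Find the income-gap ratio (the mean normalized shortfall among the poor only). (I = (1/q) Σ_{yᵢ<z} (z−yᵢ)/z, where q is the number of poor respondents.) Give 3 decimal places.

0.367

Below the line: £30, £46 (q = 2 of N = 6).
Shortfall ratios (z−y)/z: 0.5000, 0.2333; sum = 0.733333.
I averages over the q = 2 poor units only: 0.733333 / 2 = 0.367.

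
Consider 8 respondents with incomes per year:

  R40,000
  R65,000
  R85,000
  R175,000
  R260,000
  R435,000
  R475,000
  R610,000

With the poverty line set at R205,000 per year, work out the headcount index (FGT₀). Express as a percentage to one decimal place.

50.0%

4 of the 8 respondents have income below R205,000.
H = 4/8 = 50.0%.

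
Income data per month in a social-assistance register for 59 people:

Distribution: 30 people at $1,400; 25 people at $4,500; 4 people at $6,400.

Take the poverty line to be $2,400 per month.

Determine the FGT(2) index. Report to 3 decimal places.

Poor units: 30×$1,400 (q = 30 of N = 59).
Relative gaps: (2400−1400)/2400 = 0.4167 (×30).
Squared: 0.1736 (×30).
Sum = 5.208333; P₂ = 5.208333 / 59 = 0.088.

0.088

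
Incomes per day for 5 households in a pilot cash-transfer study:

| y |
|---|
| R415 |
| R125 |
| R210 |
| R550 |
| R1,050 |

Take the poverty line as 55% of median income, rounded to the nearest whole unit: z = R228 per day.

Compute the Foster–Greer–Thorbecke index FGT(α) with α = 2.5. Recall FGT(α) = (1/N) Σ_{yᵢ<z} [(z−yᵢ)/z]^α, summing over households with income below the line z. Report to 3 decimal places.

0.028

Below z: R125, R210 (q = 2 of N = 5).
Shortfall ratios: (228−125)/228 = 0.4518; (228−210)/228 = 0.0789.
Raised to α = 2.5: 0.13717; 0.00175.
Sum = 0.138920; FGT(2.5) = 0.138920 / 5 = 0.028.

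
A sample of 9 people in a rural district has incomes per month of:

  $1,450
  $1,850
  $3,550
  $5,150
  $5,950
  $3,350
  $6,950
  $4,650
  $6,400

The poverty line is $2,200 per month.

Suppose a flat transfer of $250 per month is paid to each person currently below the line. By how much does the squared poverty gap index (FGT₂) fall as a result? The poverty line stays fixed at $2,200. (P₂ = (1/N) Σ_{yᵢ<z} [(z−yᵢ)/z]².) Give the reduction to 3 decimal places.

Before: below the line — $1,450, $1,850; squared poverty gap index (FGT₂) = 0.01573.
After the $250 transfer: below the line — $1,700, $2,100; squared poverty gap index (FGT₂) = 0.00597.
Reduction = 0.01573 − 0.00597 = 0.010.

0.010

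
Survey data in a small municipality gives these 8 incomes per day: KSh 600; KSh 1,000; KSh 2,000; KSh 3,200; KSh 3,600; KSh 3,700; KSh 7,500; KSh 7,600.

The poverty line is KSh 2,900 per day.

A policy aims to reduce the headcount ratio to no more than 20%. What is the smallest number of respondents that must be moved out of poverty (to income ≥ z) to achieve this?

3 of the 8 respondents are poor, so H = 3/8 = 0.375.
A headcount ratio of at most 20% allows at most ⌊0.20 × 8⌋ = 1 poor respondents.
So at least 3 − 1 = 2 must be lifted.

2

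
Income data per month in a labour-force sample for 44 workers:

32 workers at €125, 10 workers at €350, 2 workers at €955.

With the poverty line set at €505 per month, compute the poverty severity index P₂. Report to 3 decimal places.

0.433

Below z: 32×€125, 10×€350 (q = 42 of N = 44).
Shortfall ratios: (505−125)/505 = 0.7525 (×32); (505−350)/505 = 0.3069 (×10).
Squared: 0.5662 (×32); 0.0942 (×10).
Sum = 19.061072; P₂ = 19.061072 / 44 = 0.433.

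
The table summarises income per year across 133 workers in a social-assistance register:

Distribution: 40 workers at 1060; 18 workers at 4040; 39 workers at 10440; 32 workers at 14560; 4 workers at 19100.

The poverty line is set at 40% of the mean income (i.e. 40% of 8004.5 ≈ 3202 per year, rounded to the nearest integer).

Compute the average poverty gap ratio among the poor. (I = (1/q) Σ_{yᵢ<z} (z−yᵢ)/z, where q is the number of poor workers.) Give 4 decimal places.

0.6690

Incomes under z: 40×1060 (q = 40 of N = 133).
Shortfall ratios (z−y)/z: 0.6690 (×40); sum = 26.758276.
The income-gap ratio divides by q (the poor only): 26.758276 / 40 = 0.6690.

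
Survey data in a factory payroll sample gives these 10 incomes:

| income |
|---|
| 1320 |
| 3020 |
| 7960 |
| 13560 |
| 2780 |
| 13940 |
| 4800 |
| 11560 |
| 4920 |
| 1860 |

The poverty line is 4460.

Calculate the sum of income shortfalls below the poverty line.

Incomes under z: 1320, 1860, 2780, 3020 (q = 4 of N = 10).
Individual gaps: 4460−1320 = 3140; 4460−1860 = 2600; 4460−2780 = 1680; 4460−3020 = 1440.
Aggregate gap = 8860.

8860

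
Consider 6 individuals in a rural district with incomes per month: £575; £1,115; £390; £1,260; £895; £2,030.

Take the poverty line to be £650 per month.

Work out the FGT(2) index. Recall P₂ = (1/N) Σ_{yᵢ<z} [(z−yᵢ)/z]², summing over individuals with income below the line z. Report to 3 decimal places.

0.029

Below the line: £390, £575 (q = 2 of N = 6).
Shortfall ratios: (650−390)/650 = 0.4000; (650−575)/650 = 0.1154.
Squared: 0.1600; 0.0133.
Sum = 0.173314; P₂ = 0.173314 / 6 = 0.029.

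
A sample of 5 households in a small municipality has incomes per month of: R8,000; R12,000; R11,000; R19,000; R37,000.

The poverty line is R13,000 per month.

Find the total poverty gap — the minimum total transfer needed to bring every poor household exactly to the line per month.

Incomes under z: R8,000, R11,000, R12,000 (q = 3 of N = 5).
Individual gaps: 13000−8000 = 5000; 13000−11000 = 2000; 13000−12000 = 1000.
Aggregate gap = R8,000.

R8,000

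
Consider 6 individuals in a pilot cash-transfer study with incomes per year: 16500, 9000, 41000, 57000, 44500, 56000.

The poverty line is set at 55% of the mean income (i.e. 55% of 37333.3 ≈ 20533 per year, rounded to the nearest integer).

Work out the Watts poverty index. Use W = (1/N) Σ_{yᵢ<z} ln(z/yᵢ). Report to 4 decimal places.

0.1739

Below z: 9000, 16500 (q = 2 of N = 6).
Log gaps: ln(20533/9000) = 0.8248; ln(20533/16500) = 0.2187.
W = 1.043482 / 6 = 0.1739.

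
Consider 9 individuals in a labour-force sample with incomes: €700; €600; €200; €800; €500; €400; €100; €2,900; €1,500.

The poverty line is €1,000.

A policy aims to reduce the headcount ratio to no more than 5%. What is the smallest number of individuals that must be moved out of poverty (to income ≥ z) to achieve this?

7

7 of the 9 individuals are poor, so H = 7/9 = 0.778.
A headcount ratio of at most 5% allows at most ⌊0.05 × 9⌋ = 0 poor individuals.
So at least 7 − 0 = 7 must be lifted.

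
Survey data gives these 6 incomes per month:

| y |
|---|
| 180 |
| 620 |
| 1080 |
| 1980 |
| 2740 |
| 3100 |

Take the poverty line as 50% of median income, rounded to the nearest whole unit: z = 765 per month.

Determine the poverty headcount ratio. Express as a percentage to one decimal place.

33.3%

2 of the 6 individuals have income below 765.
H = 2/6 = 33.3%.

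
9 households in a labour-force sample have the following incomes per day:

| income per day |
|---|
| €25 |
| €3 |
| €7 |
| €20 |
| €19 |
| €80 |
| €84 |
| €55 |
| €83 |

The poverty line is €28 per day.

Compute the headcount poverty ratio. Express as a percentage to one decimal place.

55.6%

5 of the 9 households have income below €28.
H = 5/9 = 55.6%.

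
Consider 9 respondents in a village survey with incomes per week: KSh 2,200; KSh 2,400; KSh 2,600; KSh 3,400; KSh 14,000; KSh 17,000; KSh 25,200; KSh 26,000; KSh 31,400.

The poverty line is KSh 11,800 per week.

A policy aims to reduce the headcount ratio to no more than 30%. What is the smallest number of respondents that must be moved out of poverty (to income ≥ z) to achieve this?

Currently q = 4 of N = 9 are below the line (H = 0.444).
A headcount ratio of at most 30% allows at most ⌊0.30 × 9⌋ = 2 poor respondents.
So at least 4 − 2 = 2 must be lifted.

2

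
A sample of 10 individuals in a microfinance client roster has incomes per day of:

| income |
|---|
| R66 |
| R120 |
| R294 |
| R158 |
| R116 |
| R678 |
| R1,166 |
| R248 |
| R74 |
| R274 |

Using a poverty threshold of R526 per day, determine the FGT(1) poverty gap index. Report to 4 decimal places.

0.5433

Below z: R66, R74, R116, R120, R158, R248, R274, R294 (q = 8 of N = 10).
Relative gaps: (526−66)/526 = 0.8745; (526−74)/526 = 0.8593; (526−116)/526 = 0.7795; (526−120)/526 = 0.7719; (526−158)/526 = 0.6996; (526−248)/526 = 0.5285; (526−274)/526 = 0.4791; (526−294)/526 = 0.4411.
Sum of shortfalls = 5.433460; P₁ averages over all N: 5.433460 / 10 = 0.5433.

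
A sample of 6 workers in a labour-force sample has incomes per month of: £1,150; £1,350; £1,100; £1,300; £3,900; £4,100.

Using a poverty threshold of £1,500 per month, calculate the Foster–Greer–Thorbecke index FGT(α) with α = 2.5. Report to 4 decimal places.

0.0121

Below the line: £1,100, £1,150, £1,300, £1,350 (q = 4 of N = 6).
Shortfall ratios: (1500−1100)/1500 = 0.2667; (1500−1150)/1500 = 0.2333; (1500−1300)/1500 = 0.1333; (1500−1350)/1500 = 0.1000.
Raised to α = 2.5: 0.03672; 0.02630; 0.00649; 0.00316.
Sum = 0.072675; FGT(2.5) = 0.072675 / 6 = 0.0121.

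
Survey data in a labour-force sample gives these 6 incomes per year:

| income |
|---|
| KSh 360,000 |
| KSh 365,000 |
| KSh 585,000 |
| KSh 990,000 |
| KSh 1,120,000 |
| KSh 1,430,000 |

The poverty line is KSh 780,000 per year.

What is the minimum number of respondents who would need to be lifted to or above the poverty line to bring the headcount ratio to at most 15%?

3

Currently q = 3 of N = 6 are below the line (H = 0.500).
A headcount ratio of at most 15% allows at most ⌊0.15 × 6⌋ = 0 poor respondents.
So at least 3 − 0 = 3 must be lifted.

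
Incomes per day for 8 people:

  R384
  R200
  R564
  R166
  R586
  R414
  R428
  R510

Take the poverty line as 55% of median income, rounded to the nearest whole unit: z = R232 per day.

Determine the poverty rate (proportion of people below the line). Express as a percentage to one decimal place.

2 of the 8 people have income below R232.
H = 2/8 = 25.0%.

25.0%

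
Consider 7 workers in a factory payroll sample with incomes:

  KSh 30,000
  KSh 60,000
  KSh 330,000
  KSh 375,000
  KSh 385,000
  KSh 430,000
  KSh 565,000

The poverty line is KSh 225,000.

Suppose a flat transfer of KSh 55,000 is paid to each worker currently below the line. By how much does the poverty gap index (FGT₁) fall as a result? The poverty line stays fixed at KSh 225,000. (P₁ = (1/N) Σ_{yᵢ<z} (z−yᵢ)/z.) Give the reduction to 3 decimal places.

0.070

Before: below the line — KSh 30,000, KSh 60,000; poverty gap index (FGT₁) = 0.22857.
After the KSh 55,000 transfer: below the line — KSh 85,000, KSh 115,000; poverty gap index (FGT₁) = 0.15873.
Reduction = 0.22857 − 0.15873 = 0.070.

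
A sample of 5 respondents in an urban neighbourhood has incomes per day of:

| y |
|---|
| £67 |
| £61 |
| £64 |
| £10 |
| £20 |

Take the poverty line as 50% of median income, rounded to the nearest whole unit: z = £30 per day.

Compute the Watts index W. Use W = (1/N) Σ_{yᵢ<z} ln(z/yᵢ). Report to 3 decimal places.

0.301

Below z: £10, £20 (q = 2 of N = 5).
ln(z/y) terms: ln(30/10) = 1.0986; ln(30/20) = 0.4055.
W = 1.504077 / 5 = 0.301.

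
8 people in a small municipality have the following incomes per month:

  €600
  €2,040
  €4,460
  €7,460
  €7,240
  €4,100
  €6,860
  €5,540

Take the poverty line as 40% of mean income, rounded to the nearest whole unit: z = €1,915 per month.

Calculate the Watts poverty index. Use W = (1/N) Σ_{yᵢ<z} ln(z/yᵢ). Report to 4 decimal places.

Below the line: €600 (q = 1 of N = 8).
ln(z/y) terms: ln(1915/600) = 1.1605.
W = 1.160543 / 8 = 0.1451.

0.1451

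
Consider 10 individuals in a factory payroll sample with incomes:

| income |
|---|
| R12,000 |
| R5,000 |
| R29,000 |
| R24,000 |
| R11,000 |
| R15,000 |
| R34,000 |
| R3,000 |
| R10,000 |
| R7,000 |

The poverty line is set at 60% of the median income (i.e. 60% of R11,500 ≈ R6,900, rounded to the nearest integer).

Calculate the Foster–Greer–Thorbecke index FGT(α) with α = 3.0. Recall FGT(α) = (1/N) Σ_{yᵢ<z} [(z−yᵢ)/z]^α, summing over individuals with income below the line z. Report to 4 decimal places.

0.0201

Incomes under z: R3,000, R5,000 (q = 2 of N = 10).
Gap ratios (z−y)/z: (6900−3000)/6900 = 0.5652; (6900−5000)/6900 = 0.2754.
Raised to α = 3.0: 0.18057; 0.02088.
Sum = 0.201450; FGT(3.0) = 0.201450 / 10 = 0.0201.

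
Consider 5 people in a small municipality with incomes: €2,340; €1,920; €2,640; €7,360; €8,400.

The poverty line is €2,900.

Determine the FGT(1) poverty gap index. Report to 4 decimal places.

0.1241

Poor units: €1,920, €2,340, €2,640 (q = 3 of N = 5).
Relative gaps: (2900−1920)/2900 = 0.3379; (2900−2340)/2900 = 0.1931; (2900−2640)/2900 = 0.0897.
Sum of shortfalls = 0.620690; P₁ averages over all N: 0.620690 / 5 = 0.1241.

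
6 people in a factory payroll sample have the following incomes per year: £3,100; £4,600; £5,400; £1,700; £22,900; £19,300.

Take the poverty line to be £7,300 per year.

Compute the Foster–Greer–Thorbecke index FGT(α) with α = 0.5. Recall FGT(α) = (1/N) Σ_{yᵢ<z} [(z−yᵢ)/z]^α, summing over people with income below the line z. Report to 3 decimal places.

Below z: £1,700, £3,100, £4,600, £5,400 (q = 4 of N = 6).
Shortfall ratios: (7300−1700)/7300 = 0.7671; (7300−3100)/7300 = 0.5753; (7300−4600)/7300 = 0.3699; (7300−5400)/7300 = 0.2603.
Raised to α = 0.5: 0.87586; 0.75851; 0.60816; 0.51017.
Sum = 2.752703; FGT(0.5) = 2.752703 / 6 = 0.459.

0.459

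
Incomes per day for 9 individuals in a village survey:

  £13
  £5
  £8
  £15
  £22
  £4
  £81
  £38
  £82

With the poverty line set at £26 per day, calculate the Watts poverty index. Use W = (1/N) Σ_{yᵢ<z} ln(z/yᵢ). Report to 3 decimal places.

0.679

Incomes under z: £4, £5, £8, £13, £15, £22 (q = 6 of N = 9).
Log gaps: ln(26/4) = 1.8718; ln(26/5) = 1.6487; ln(26/8) = 1.1787; ln(26/13) = 0.6931; ln(26/15) = 0.5500; ln(26/22) = 0.1671.
W = 6.109363 / 9 = 0.679.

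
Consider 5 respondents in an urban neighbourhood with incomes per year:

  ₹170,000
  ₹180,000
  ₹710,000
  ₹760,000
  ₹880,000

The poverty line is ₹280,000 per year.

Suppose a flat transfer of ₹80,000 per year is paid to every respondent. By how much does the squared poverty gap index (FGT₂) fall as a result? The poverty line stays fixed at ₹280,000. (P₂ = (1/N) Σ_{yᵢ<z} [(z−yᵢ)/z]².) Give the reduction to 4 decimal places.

0.0531

Before: below the line — ₹170,000, ₹180,000; squared poverty gap index (FGT₂) = 0.056378.
After the ₹80,000 transfer: below the line — ₹250,000, ₹260,000; squared poverty gap index (FGT₂) = 0.003316.
Reduction = 0.056378 − 0.003316 = 0.0531.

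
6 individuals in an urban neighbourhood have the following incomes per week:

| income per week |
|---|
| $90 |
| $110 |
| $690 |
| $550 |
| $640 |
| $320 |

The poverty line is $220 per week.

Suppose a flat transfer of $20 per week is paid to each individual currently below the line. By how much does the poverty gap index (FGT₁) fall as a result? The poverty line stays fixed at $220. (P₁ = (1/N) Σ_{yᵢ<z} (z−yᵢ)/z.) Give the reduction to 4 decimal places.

0.0303

Before: below the line — $90, $110; poverty gap index (FGT₁) = 0.181818.
After the $20 transfer: below the line — $110, $130; poverty gap index (FGT₁) = 0.151515.
Reduction = 0.181818 − 0.151515 = 0.0303.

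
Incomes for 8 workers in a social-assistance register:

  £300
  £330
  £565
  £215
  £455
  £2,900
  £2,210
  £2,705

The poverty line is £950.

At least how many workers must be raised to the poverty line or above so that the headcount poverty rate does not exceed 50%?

1

Currently q = 5 of N = 8 are below the line (H = 0.625).
A headcount ratio of at most 50% allows at most ⌊0.50 × 8⌋ = 4 poor workers.
So at least 5 − 4 = 1 must be lifted.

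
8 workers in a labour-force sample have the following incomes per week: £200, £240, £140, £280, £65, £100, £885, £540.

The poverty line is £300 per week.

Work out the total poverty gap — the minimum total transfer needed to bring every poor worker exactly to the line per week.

£775

Incomes under z: £65, £100, £140, £200, £240, £280 (q = 6 of N = 8).
Individual gaps: 300−65 = 235; 300−100 = 200; 300−140 = 160; 300−200 = 100; 300−240 = 60; 300−280 = 20.
Aggregate gap = £775.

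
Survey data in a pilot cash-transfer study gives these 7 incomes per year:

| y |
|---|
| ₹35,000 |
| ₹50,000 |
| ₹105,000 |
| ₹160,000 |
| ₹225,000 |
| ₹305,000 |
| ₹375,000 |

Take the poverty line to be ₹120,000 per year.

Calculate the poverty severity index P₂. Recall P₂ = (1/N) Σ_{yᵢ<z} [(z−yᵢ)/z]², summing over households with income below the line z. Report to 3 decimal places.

0.123

Incomes under z: ₹35,000, ₹50,000, ₹105,000 (q = 3 of N = 7).
Shortfall ratios: (120000−35000)/120000 = 0.7083; (120000−50000)/120000 = 0.5833; (120000−105000)/120000 = 0.1250.
Squared: 0.5017; 0.3403; 0.0156.
Sum = 0.857639; P₂ = 0.857639 / 7 = 0.123.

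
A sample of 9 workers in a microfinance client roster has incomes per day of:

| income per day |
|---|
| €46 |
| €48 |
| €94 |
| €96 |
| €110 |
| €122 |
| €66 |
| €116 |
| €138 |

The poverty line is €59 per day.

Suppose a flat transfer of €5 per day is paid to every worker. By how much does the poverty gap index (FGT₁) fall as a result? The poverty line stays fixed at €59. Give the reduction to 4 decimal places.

Before: below the line — €46, €48; poverty gap index (FGT₁) = 0.045198.
After the €5 transfer: below the line — €51, €53; poverty gap index (FGT₁) = 0.026365.
Reduction = 0.045198 − 0.026365 = 0.0188.

0.0188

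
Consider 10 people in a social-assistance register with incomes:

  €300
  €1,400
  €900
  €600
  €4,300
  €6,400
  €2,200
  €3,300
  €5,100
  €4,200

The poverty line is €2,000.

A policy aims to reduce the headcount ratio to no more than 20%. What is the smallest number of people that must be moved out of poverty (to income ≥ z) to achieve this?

4 of the 10 people are poor, so H = 4/10 = 0.400.
A headcount ratio of at most 20% allows at most ⌊0.20 × 10⌋ = 2 poor people.
So at least 4 − 2 = 2 must be lifted.

2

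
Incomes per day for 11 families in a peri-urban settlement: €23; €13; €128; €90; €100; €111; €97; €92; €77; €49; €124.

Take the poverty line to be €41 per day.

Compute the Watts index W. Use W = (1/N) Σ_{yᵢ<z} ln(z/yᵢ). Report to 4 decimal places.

Below the line: €13, €23 (q = 2 of N = 11).
Log shortfalls: ln(41/13) = 1.1486; ln(41/23) = 0.5781.
W = 1.726701 / 11 = 0.1570.

0.1570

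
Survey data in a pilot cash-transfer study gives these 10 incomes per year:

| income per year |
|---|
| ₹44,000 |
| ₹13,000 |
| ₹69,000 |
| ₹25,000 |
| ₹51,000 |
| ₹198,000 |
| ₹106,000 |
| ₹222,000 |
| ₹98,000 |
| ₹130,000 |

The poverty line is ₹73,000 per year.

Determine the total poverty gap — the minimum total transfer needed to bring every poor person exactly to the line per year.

Poor units: ₹13,000, ₹25,000, ₹44,000, ₹51,000, ₹69,000 (q = 5 of N = 10).
Individual gaps: 73000−13000 = 60000; 73000−25000 = 48000; 73000−44000 = 29000; 73000−51000 = 22000; 73000−69000 = 4000.
Aggregate gap = ₹163,000.

₹163,000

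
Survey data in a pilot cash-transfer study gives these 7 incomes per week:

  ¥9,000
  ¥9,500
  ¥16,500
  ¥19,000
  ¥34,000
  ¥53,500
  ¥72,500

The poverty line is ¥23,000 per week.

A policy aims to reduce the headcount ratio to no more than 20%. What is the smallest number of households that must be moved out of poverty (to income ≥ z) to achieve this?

3

4 of the 7 households are poor, so H = 4/7 = 0.571.
A headcount ratio of at most 20% allows at most ⌊0.20 × 7⌋ = 1 poor households.
So at least 4 − 1 = 3 must be lifted.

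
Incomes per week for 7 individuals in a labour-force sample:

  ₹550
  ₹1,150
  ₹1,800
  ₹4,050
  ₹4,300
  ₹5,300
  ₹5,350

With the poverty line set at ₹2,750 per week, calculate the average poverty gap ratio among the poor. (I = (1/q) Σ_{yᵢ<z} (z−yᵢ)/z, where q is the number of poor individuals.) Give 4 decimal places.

Incomes under z: ₹550, ₹1,150, ₹1,800 (q = 3 of N = 7).
Relative gaps: 0.8000, 0.5818, 0.3455; sum = 1.727273.
I averages over the q = 3 poor units only: 1.727273 / 3 = 0.5758.

0.5758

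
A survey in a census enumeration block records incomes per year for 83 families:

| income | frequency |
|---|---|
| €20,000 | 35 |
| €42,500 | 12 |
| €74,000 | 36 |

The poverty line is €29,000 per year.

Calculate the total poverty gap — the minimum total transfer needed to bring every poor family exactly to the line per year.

Below the line: 35×€20,000 (q = 35 of N = 83).
Individual gaps: 35×(29000−20000) = 315000.
Aggregate gap = €315,000.

€315,000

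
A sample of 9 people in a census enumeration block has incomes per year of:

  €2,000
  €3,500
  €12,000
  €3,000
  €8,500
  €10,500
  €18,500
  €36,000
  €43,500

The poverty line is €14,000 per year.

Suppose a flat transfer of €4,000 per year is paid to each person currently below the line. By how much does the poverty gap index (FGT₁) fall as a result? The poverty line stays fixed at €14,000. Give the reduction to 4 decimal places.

Before: below the line — €2,000, €3,000, €3,500, €8,500, €10,500, €12,000; poverty gap index (FGT₁) = 0.353175.
After the €4,000 transfer: below the line — €6,000, €7,000, €7,500, €12,500; poverty gap index (FGT₁) = 0.182540.
Reduction = 0.353175 − 0.182540 = 0.1706.

0.1706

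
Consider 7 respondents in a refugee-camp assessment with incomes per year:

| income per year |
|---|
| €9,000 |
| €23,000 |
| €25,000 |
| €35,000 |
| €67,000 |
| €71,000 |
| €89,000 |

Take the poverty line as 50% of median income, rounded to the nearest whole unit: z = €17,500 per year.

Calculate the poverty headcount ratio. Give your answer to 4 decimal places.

0.1429

1 of the 7 respondents have income below €17,500.
H = 1/7 = 0.1429.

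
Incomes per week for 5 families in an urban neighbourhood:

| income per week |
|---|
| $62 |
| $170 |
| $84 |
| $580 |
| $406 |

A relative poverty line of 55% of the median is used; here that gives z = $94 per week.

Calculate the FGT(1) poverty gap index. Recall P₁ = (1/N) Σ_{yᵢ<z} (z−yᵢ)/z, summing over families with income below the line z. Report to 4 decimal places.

0.0894

Poor units: $62, $84 (q = 2 of N = 5).
Shortfall ratios: (94−62)/94 = 0.3404; (94−84)/94 = 0.1064.
Σ = 0.446809. Dividing by the full population N = 5 gives P₁ = 0.0894.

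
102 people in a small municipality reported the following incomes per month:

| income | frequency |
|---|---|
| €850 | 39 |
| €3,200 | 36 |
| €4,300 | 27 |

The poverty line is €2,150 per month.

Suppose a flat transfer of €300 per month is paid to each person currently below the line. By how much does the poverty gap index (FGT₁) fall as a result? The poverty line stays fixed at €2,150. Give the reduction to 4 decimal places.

Before: below the line — 39×€850; poverty gap index (FGT₁) = 0.231190.
After the €300 transfer: below the line — 39×€1,150; poverty gap index (FGT₁) = 0.177839.
Reduction = 0.231190 − 0.177839 = 0.0534.

0.0534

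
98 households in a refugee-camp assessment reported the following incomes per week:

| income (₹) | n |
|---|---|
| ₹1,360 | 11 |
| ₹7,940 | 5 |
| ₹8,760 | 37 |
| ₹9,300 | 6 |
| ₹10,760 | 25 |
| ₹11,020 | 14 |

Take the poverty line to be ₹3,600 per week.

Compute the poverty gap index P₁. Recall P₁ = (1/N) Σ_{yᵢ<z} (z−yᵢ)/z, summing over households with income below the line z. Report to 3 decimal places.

Incomes under z: 11×₹1,360 (q = 11 of N = 98).
Relative gaps: (3600−1360)/3600 = 0.6222 (×11).
Σ = 6.844444. Dividing by the full population N = 98 gives P₁ = 0.070.

0.070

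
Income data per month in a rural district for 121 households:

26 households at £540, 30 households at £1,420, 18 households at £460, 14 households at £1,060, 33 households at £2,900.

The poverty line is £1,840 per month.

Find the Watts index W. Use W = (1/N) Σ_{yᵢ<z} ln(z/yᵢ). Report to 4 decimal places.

0.5977

Below the line: 18×£460, 26×£540, 14×£1,060, 30×£1,420 (q = 88 of N = 121).
Log shortfalls: ln(1840/460) = 1.3863 (×18); ln(1840/540) = 1.2260 (×26); ln(1840/1060) = 0.5515 (×14); ln(1840/1420) = 0.2591 (×30).
W = 72.322257 / 121 = 0.5977.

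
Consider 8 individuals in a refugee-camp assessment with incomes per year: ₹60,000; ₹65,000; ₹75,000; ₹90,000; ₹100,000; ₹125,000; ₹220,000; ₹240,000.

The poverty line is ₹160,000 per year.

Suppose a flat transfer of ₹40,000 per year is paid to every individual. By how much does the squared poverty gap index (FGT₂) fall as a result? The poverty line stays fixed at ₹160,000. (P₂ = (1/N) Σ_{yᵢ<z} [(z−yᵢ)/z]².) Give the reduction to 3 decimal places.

Before: below the line — ₹60,000, ₹65,000, ₹75,000, ₹90,000, ₹100,000, ₹125,000; squared poverty gap index (FGT₂) = 0.17566.
After the ₹40,000 transfer: below the line — ₹100,000, ₹105,000, ₹115,000, ₹130,000, ₹140,000; squared poverty gap index (FGT₂) = 0.04858.
Reduction = 0.17566 − 0.04858 = 0.127.

0.127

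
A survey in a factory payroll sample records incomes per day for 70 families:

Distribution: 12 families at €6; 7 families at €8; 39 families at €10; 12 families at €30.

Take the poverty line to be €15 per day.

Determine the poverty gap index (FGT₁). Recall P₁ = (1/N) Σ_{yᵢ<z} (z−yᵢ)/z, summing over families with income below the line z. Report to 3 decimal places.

0.335

Below the line: 12×€6, 7×€8, 39×€10 (q = 58 of N = 70).
Shortfall ratios: (15−6)/15 = 0.6000 (×12); (15−8)/15 = 0.4667 (×7); (15−10)/15 = 0.3333 (×39).
Σ = 23.466667. Dividing by the full population N = 70 gives P₁ = 0.335.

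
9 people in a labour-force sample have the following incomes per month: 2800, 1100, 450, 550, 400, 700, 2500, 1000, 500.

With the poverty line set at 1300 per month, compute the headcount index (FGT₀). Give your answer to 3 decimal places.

0.778

7 of the 9 people have income below 1300.
H = 7/9 = 0.778.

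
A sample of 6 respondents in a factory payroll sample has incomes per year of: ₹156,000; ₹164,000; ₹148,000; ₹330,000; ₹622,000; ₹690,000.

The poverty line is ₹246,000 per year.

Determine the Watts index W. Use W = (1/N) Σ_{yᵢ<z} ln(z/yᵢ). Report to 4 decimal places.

Below the line: ₹148,000, ₹156,000, ₹164,000 (q = 3 of N = 6).
ln(z/y) terms: ln(246000/148000) = 0.5081; ln(246000/156000) = 0.4555; ln(246000/164000) = 0.4055.
W = 1.369060 / 6 = 0.2282.

0.2282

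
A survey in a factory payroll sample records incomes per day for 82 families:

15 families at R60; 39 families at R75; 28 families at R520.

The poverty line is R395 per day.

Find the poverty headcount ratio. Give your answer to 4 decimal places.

54 of the 82 families have income below R395.
H = 54/82 = 0.6585.

0.6585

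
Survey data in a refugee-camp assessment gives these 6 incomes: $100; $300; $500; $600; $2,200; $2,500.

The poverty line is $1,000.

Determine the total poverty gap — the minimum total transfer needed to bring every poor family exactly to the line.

$2,500

Below the line: $100, $300, $500, $600 (q = 4 of N = 6).
Individual gaps: 1000−100 = 900; 1000−300 = 700; 1000−500 = 500; 1000−600 = 400.
Aggregate gap = $2,500.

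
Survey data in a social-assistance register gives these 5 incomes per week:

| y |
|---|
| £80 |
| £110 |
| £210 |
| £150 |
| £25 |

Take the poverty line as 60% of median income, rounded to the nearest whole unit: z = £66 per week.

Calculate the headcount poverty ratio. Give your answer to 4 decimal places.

0.2000

1 of the 5 households have income below £66.
H = 1/5 = 0.2000.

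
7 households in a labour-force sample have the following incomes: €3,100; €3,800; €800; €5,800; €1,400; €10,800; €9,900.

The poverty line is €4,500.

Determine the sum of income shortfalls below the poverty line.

€8,900

Below the line: €800, €1,400, €3,100, €3,800 (q = 4 of N = 7).
Individual gaps: 4500−800 = 3700; 4500−1400 = 3100; 4500−3100 = 1400; 4500−3800 = 700.
Aggregate gap = €8,900.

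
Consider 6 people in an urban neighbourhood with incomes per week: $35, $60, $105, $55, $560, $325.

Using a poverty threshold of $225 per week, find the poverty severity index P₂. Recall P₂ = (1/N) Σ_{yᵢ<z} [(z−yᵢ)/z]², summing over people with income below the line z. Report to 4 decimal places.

Below z: $35, $55, $60, $105 (q = 4 of N = 6).
Normalized shortfalls: (225−35)/225 = 0.8444; (225−55)/225 = 0.7556; (225−60)/225 = 0.7333; (225−105)/225 = 0.5333.
Squared: 0.7131; 0.5709; 0.5378; 0.2844.
Sum = 2.106173; P₂ = 2.106173 / 6 = 0.3510.

0.3510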